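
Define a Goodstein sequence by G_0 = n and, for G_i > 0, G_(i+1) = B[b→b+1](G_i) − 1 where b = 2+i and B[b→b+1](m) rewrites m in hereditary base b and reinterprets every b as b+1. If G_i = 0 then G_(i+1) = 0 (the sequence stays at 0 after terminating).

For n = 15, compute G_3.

step 0: 15 = 2^(2 + 1) + 2^2 + 2 + 1; sub 3 for 2: 3^(3 + 1) + 3^3 + 3 + 1; = 112; G_1 = 112−1 = 111
step 1: 111 = 3^(3 + 1) + 3^3 + 3; sub 4 for 3: 4^(4 + 1) + 4^4 + 4; = 1284; G_2 = 1284−1 = 1283
step 2: 1283 = 4^(4 + 1) + 4^4 + 3; sub 5 for 4: 5^(5 + 1) + 5^5 + 3; = 18753; G_3 = 18753−1 = 18752
step 3: 18752 = 5^(5 + 1) + 5^5 + 2; sub 6 for 5: 6^(6 + 1) + 6^6 + 2; = 326594; G_4 = 326594−1 = 326593

18752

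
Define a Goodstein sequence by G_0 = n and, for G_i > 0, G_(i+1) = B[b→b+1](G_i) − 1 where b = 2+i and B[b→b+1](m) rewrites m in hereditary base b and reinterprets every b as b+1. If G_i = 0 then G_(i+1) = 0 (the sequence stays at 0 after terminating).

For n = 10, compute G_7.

1937434592

10 —HB2→ 2^(2 + 1) + 2 —bump→ 3^(3 + 1) + 3 = 84 —(−1)→ 83
83 —HB3→ 3^(3 + 1) + 2 —bump→ 4^(4 + 1) + 2 = 1026 —(−1)→ 1025
1025 —HB4→ 4^(4 + 1) + 1 —bump→ 5^(5 + 1) + 1 = 15626 —(−1)→ 15625
15625 —HB5→ 5^(5 + 1) —bump→ 6^(6 + 1) = 279936 —(−1)→ 279935
279935 —HB6→ 5·6^6 + 5·6^5 + 5·6^4 + 5·6^3 + 5·6^2 + 5·6 + 5 —bump→ 5·7^7 + 5·7^5 + 5·7^4 + 5·7^3 + 5·7^2 + 5·7 + 5 = 4215755 —(−1)→ 4215754
4215754 —HB7→ 5·7^7 + 5·7^5 + 5·7^4 + 5·7^3 + 5·7^2 + 5·7 + 4 —bump→ 5·8^8 + 5·8^5 + 5·8^4 + 5·8^3 + 5·8^2 + 5·8 + 4 = 84073324 —(−1)→ 84073323
84073323 —HB8→ 5·8^8 + 5·8^5 + 5·8^4 + 5·8^3 + 5·8^2 + 5·8 + 3 —bump→ 5·9^9 + 5·9^5 + 5·9^4 + 5·9^3 + 5·9^2 + 5·9 + 3 = 1937434593 —(−1)→ 1937434592
1937434592 —HB9→ 5·9^9 + 5·9^5 + 5·9^4 + 5·9^3 + 5·9^2 + 5·9 + 2 —bump→ 5·10^10 + 5·10^5 + 5·10^4 + 5·10^3 + 5·10^2 + 5·10 + 2 = 50000555552 —(−1)→ 50000555551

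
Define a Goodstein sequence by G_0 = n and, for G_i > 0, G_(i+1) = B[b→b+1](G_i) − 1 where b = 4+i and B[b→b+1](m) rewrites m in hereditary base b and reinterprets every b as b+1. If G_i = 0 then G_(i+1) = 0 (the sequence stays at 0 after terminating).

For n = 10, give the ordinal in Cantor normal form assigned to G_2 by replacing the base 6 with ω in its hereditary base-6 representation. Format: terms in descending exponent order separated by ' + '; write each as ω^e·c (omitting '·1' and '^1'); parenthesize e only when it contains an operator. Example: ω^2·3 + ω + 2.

(0) 10|_4 = 2·4 + 2 ↦ 2·5 + 2|_5 = 12 ⇒ 11
(1) 11|_5 = 2·5 + 1 ↦ 2·6 + 1|_6 = 13 ⇒ 12
(2) 12|_6 = 2·6 ↦ 2·7|_7 = 14 ⇒ 13

ω·2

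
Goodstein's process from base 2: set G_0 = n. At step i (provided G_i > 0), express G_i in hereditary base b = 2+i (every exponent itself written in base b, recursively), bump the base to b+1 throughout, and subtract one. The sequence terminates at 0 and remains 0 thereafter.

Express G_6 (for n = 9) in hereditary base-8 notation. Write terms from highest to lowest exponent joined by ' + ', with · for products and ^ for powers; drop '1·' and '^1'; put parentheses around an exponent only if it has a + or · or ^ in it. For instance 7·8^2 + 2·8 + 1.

3·8^8 + 3·8^3 + 3·8^2 + 2·8 + 7

step 0: 9 = 2^(2 + 1) + 1; sub 3 for 2: 3^(3 + 1) + 1; = 82; G_1 = 82−1 = 81
step 1: 81 = 3^(3 + 1); sub 4 for 3: 4^(4 + 1); = 1024; G_2 = 1024−1 = 1023
step 2: 1023 = 3·4^4 + 3·4^3 + 3·4^2 + 3·4 + 3; sub 5 for 4: 3·5^5 + 3·5^3 + 3·5^2 + 3·5 + 3; = 9843; G_3 = 9843−1 = 9842
step 3: 9842 = 3·5^5 + 3·5^3 + 3·5^2 + 3·5 + 2; sub 6 for 5: 3·6^6 + 3·6^3 + 3·6^2 + 3·6 + 2; = 140744; G_4 = 140744−1 = 140743
step 4: 140743 = 3·6^6 + 3·6^3 + 3·6^2 + 3·6 + 1; sub 7 for 6: 3·7^7 + 3·7^3 + 3·7^2 + 3·7 + 1; = 2471827; G_5 = 2471827−1 = 2471826
step 5: 2471826 = 3·7^7 + 3·7^3 + 3·7^2 + 3·7; sub 8 for 7: 3·8^8 + 3·8^3 + 3·8^2 + 3·8; = 50333400; G_6 = 50333400−1 = 50333399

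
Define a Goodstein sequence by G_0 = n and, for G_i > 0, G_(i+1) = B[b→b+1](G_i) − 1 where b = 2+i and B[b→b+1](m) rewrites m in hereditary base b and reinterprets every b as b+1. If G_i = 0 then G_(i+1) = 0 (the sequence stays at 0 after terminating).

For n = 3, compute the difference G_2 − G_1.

0

G_0 = 3. HB_2(3) = 2 + 1. Bump = 4. G_1 = 3.
G_1 = 3. HB_3(3) = 3. Bump = 4. G_2 = 3.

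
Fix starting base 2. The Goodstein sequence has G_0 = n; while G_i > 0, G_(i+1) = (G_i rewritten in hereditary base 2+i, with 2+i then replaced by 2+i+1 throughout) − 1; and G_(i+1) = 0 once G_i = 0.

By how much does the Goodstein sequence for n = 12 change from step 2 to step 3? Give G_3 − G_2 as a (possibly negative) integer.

14620

[0] 12 ≡ 2^(2 + 1) + 2^2 (base 2). Lift 3: 108. −1: 107.
[1] 107 ≡ 3^(3 + 1) + 2·3^2 + 2·3 + 2 (base 3). Lift 4: 1066. −1: 1065.
[2] 1065 ≡ 4^(4 + 1) + 2·4^2 + 2·4 + 1 (base 4). Lift 5: 15686. −1: 15685.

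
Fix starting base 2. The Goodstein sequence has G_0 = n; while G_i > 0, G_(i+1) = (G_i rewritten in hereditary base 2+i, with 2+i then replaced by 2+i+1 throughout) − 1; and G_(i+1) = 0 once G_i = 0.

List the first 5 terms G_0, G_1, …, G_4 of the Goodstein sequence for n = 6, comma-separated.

6, 29, 257, 3125, 46655

G_0=6  [base 2] 2^2 + 2  →[2↦3]→  3^3 + 3 = 30  −1 ⇒ G_1=29
G_1=29  [base 3] 3^3 + 2  →[3↦4]→  4^4 + 2 = 258  −1 ⇒ G_2=257
G_2=257  [base 4] 4^4 + 1  →[4↦5]→  5^5 + 1 = 3126  −1 ⇒ G_3=3125
G_3=3125  [base 5] 5^5  →[5↦6]→  6^6 = 46656  −1 ⇒ G_4=46655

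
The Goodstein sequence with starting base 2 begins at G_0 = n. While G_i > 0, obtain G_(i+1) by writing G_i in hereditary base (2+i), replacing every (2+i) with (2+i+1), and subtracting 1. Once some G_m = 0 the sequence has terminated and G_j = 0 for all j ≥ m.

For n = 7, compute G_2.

[0] 7 ≡ 2^2 + 2 + 1 (base 2). Lift 3: 31. −1: 30.
[1] 30 ≡ 3^3 + 3 (base 3). Lift 4: 260. −1: 259.
[2] 259 ≡ 4^4 + 3 (base 4). Lift 5: 3128. −1: 3127.

259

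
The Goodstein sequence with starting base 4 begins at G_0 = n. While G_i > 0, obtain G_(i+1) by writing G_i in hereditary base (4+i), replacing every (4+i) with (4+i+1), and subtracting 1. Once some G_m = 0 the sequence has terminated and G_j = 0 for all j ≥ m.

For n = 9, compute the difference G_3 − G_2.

0

i=0: 9 = 2·4 + 1 (b=4); 4→5: 2·5 + 1 = 11; 11−1 = 10
i=1: 10 = 2·5 (b=5); 5→6: 2·6 = 12; 12−1 = 11
i=2: 11 = 6 + 5 (b=6); 6→7: 7 + 5 = 12; 12−1 = 11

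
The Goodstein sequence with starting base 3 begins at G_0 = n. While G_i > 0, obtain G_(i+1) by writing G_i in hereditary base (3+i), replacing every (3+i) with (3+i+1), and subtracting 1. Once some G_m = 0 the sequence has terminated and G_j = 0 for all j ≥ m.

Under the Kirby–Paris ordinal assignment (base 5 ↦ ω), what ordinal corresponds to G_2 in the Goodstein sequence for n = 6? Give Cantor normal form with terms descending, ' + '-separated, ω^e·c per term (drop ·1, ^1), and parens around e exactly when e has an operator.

6 —HB3→ 2·3 —bump→ 2·4 = 8 —(−1)→ 7
7 —HB4→ 4 + 3 —bump→ 5 + 3 = 8 —(−1)→ 7
7 —HB5→ 5 + 2 —bump→ 6 + 2 = 8 —(−1)→ 7

ω + 2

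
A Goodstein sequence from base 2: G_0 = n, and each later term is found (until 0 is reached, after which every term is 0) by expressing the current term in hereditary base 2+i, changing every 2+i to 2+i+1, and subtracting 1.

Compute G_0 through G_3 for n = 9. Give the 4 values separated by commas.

9 —HB2→ 2^(2 + 1) + 1 —bump→ 3^(3 + 1) + 1 = 82 —(−1)→ 81
81 —HB3→ 3^(3 + 1) —bump→ 4^(4 + 1) = 1024 —(−1)→ 1023
1023 —HB4→ 3·4^4 + 3·4^3 + 3·4^2 + 3·4 + 3 —bump→ 3·5^5 + 3·5^3 + 3·5^2 + 3·5 + 3 = 9843 —(−1)→ 9842

9, 81, 1023, 9842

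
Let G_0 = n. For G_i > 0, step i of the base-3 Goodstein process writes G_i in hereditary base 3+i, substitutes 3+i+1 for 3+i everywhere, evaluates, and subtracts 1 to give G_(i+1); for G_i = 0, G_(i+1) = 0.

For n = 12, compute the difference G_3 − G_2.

10

base 3: 12 = 3^2 + 3; at 4: 4^2 + 4 = 20; next = 19
base 4: 19 = 4^2 + 3; at 5: 5^2 + 3 = 28; next = 27
base 5: 27 = 5^2 + 2; at 6: 6^2 + 2 = 38; next = 37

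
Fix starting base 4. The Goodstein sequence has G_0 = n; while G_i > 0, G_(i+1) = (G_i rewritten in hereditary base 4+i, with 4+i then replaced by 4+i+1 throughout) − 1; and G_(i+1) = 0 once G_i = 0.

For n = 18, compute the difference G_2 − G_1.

10

(0) 18|_4 = 4^2 + 2 ↦ 5^2 + 2|_5 = 27 ⇒ 26
(1) 26|_5 = 5^2 + 1 ↦ 6^2 + 1|_6 = 37 ⇒ 36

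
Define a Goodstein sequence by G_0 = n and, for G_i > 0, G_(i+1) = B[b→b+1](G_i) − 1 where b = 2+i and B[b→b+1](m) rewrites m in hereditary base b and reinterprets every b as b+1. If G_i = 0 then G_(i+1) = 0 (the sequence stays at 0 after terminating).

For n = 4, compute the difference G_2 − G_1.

step 0: 4 = 2^2; sub 3 for 2: 3^3; = 27; G_1 = 27−1 = 26
step 1: 26 = 2·3^2 + 2·3 + 2; sub 4 for 3: 2·4^2 + 2·4 + 2; = 42; G_2 = 42−1 = 41

15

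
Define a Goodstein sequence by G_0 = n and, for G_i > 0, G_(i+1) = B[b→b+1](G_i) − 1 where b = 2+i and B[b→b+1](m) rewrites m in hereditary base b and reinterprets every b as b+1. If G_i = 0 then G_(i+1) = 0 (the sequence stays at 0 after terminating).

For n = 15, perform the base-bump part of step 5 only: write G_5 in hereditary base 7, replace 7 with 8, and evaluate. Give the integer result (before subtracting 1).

150994944

[0] 15 ≡ 2^(2 + 1) + 2^2 + 2 + 1 (base 2). Lift 3: 112. −1: 111.
[1] 111 ≡ 3^(3 + 1) + 3^3 + 3 (base 3). Lift 4: 1284. −1: 1283.
[2] 1283 ≡ 4^(4 + 1) + 4^4 + 3 (base 4). Lift 5: 18753. −1: 18752.
[3] 18752 ≡ 5^(5 + 1) + 5^5 + 2 (base 5). Lift 6: 326594. −1: 326593.
[4] 326593 ≡ 6^(6 + 1) + 6^6 + 1 (base 6). Lift 7: 6588345. −1: 6588344.
[5] 6588344 ≡ 7^(7 + 1) + 7^7 (base 7). Lift 8: 150994944. −1: 150994943.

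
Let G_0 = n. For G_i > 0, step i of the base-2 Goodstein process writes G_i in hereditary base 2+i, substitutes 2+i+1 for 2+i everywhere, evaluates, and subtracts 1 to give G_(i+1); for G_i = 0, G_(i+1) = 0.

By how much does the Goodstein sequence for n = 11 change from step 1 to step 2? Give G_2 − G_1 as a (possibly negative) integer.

11 —HB2→ 2^(2 + 1) + 2 + 1 —bump→ 3^(3 + 1) + 3 + 1 = 85 —(−1)→ 84
84 —HB3→ 3^(3 + 1) + 3 —bump→ 4^(4 + 1) + 4 = 1028 —(−1)→ 1027

943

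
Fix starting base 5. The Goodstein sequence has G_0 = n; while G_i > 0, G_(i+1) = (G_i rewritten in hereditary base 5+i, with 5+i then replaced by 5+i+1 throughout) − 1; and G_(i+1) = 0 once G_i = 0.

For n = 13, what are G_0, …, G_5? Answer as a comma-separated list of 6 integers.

step 0: 13 = 2·5 + 3; sub 6 for 5: 2·6 + 3; = 15; G_1 = 15−1 = 14
step 1: 14 = 2·6 + 2; sub 7 for 6: 2·7 + 2; = 16; G_2 = 16−1 = 15
step 2: 15 = 2·7 + 1; sub 8 for 7: 2·8 + 1; = 17; G_3 = 17−1 = 16
step 3: 16 = 2·8; sub 9 for 8: 2·9; = 18; G_4 = 18−1 = 17
step 4: 17 = 9 + 8; sub 10 for 9: 10 + 8; = 18; G_5 = 18−1 = 17

13, 14, 15, 16, 17, 17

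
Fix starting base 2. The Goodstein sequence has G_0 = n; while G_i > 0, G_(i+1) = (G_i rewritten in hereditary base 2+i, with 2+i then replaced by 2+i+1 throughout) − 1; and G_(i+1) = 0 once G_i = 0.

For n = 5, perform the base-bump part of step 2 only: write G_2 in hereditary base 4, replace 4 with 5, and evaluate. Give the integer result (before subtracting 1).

5 —HB2→ 2^2 + 1 —bump→ 3^3 + 1 = 28 —(−1)→ 27
27 —HB3→ 3^3 —bump→ 4^4 = 256 —(−1)→ 255

468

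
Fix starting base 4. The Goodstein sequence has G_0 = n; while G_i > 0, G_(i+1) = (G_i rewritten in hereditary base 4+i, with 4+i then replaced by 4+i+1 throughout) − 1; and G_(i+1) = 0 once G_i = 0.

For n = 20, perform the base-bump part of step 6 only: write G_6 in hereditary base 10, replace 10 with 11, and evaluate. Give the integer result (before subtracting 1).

20 —HB4→ 4^2 + 4 —bump→ 5^2 + 5 = 30 —(−1)→ 29
29 —HB5→ 5^2 + 4 —bump→ 6^2 + 4 = 40 —(−1)→ 39
39 —HB6→ 6^2 + 3 —bump→ 7^2 + 3 = 52 —(−1)→ 51
51 —HB7→ 7^2 + 2 —bump→ 8^2 + 2 = 66 —(−1)→ 65
65 —HB8→ 8^2 + 1 —bump→ 9^2 + 1 = 82 —(−1)→ 81
81 —HB9→ 9^2 —bump→ 10^2 = 100 —(−1)→ 99
99 —HB10→ 9·10 + 9 —bump→ 9·11 + 9 = 108 —(−1)→ 107

108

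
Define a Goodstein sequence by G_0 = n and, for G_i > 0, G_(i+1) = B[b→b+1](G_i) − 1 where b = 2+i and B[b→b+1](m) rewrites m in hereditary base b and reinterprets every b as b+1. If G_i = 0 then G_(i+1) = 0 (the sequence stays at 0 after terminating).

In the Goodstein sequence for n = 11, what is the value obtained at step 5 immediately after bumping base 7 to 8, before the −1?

i=0: 11 = 2^(2 + 1) + 2 + 1 (b=2); 2→3: 3^(3 + 1) + 3 + 1 = 85; 85−1 = 84
i=1: 84 = 3^(3 + 1) + 3 (b=3); 3→4: 4^(4 + 1) + 4 = 1028; 1028−1 = 1027
i=2: 1027 = 4^(4 + 1) + 3 (b=4); 4→5: 5^(5 + 1) + 3 = 15628; 15628−1 = 15627
i=3: 15627 = 5^(5 + 1) + 2 (b=5); 5→6: 6^(6 + 1) + 2 = 279938; 279938−1 = 279937
i=4: 279937 = 6^(6 + 1) + 1 (b=6); 6→7: 7^(7 + 1) + 1 = 5764802; 5764802−1 = 5764801
i=5: 5764801 = 7^(7 + 1) (b=7); 7→8: 8^(8 + 1) = 134217728; 134217728−1 = 134217727

134217728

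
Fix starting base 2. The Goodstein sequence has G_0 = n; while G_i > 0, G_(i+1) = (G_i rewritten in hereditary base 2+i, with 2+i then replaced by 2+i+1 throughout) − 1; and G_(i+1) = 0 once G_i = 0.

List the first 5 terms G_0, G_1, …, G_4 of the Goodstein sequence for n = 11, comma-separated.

11, 84, 1027, 15627, 279937

step 0: 11 = 2^(2 + 1) + 2 + 1; sub 3 for 2: 3^(3 + 1) + 3 + 1; = 85; G_1 = 85−1 = 84
step 1: 84 = 3^(3 + 1) + 3; sub 4 for 3: 4^(4 + 1) + 4; = 1028; G_2 = 1028−1 = 1027
step 2: 1027 = 4^(4 + 1) + 3; sub 5 for 4: 5^(5 + 1) + 3; = 15628; G_3 = 15628−1 = 15627
step 3: 15627 = 5^(5 + 1) + 2; sub 6 for 5: 6^(6 + 1) + 2; = 279938; G_4 = 279938−1 = 279937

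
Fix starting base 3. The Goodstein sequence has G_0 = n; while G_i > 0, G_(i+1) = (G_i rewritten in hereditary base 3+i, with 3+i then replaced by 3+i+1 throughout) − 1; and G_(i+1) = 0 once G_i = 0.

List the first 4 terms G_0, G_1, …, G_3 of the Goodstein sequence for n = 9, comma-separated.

step 0: 9 = 3^2; sub 4 for 3: 4^2; = 16; G_1 = 16−1 = 15
step 1: 15 = 3·4 + 3; sub 5 for 4: 3·5 + 3; = 18; G_2 = 18−1 = 17
step 2: 17 = 3·5 + 2; sub 6 for 5: 3·6 + 2; = 20; G_3 = 20−1 = 19

9, 15, 17, 19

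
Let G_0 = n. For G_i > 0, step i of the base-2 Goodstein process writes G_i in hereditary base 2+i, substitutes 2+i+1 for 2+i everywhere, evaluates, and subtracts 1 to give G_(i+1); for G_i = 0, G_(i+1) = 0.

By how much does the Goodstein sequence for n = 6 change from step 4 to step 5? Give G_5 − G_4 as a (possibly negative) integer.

G_0 = 6. HB_2(6) = 2^2 + 2. Bump = 30. G_1 = 29.
G_1 = 29. HB_3(29) = 3^3 + 2. Bump = 258. G_2 = 257.
G_2 = 257. HB_4(257) = 4^4 + 1. Bump = 3126. G_3 = 3125.
G_3 = 3125. HB_5(3125) = 5^5. Bump = 46656. G_4 = 46655.
G_4 = 46655. HB_6(46655) = 5·6^5 + 5·6^4 + 5·6^3 + 5·6^2 + 5·6 + 5. Bump = 98040. G_5 = 98039.

51384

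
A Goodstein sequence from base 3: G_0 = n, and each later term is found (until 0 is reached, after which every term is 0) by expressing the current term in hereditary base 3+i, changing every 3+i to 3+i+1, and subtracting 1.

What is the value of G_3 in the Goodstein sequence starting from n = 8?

11

G_0=8  [base 3] 2·3 + 2  →[3↦4]→  2·4 + 2 = 10  −1 ⇒ G_1=9
G_1=9  [base 4] 2·4 + 1  →[4↦5]→  2·5 + 1 = 11  −1 ⇒ G_2=10
G_2=10  [base 5] 2·5  →[5↦6]→  2·6 = 12  −1 ⇒ G_3=11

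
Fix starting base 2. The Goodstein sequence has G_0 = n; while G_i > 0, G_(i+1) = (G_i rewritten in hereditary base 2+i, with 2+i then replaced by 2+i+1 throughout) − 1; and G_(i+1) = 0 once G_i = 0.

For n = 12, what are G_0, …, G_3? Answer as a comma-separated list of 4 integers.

12, 107, 1065, 15685

12 —HB2→ 2^(2 + 1) + 2^2 —bump→ 3^(3 + 1) + 3^3 = 108 —(−1)→ 107
107 —HB3→ 3^(3 + 1) + 2·3^2 + 2·3 + 2 —bump→ 4^(4 + 1) + 2·4^2 + 2·4 + 2 = 1066 —(−1)→ 1065
1065 —HB4→ 4^(4 + 1) + 2·4^2 + 2·4 + 1 —bump→ 5^(5 + 1) + 2·5^2 + 2·5 + 1 = 15686 —(−1)→ 15685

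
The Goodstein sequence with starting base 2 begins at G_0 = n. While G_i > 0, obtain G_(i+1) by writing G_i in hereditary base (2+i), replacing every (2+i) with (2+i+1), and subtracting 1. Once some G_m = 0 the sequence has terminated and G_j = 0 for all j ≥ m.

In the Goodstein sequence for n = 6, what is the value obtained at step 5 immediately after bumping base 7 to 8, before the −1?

G_0 = 6. HB_2(6) = 2^2 + 2. Bump = 30. G_1 = 29.
G_1 = 29. HB_3(29) = 3^3 + 2. Bump = 258. G_2 = 257.
G_2 = 257. HB_4(257) = 4^4 + 1. Bump = 3126. G_3 = 3125.
G_3 = 3125. HB_5(3125) = 5^5. Bump = 46656. G_4 = 46655.
G_4 = 46655. HB_6(46655) = 5·6^5 + 5·6^4 + 5·6^3 + 5·6^2 + 5·6 + 5. Bump = 98040. G_5 = 98039.
G_5 = 98039. HB_7(98039) = 5·7^5 + 5·7^4 + 5·7^3 + 5·7^2 + 5·7 + 4. Bump = 187244. G_6 = 187243.

187244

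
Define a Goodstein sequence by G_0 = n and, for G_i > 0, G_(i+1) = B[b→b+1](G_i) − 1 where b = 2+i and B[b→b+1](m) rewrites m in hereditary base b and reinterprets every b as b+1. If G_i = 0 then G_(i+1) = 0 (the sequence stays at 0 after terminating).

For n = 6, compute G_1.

6 —HB2→ 2^2 + 2 —bump→ 3^3 + 3 = 30 —(−1)→ 29
29 —HB3→ 3^3 + 2 —bump→ 4^4 + 2 = 258 —(−1)→ 257

29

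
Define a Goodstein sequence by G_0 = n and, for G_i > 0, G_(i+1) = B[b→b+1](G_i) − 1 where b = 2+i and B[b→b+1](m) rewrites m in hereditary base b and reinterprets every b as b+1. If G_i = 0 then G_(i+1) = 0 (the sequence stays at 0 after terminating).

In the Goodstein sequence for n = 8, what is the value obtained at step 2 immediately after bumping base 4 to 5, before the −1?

G_0=8  [base 2] 2^(2 + 1)  →[2↦3]→  3^(3 + 1) = 81  −1 ⇒ G_1=80
G_1=80  [base 3] 2·3^3 + 2·3^2 + 2·3 + 2  →[3↦4]→  2·4^4 + 2·4^2 + 2·4 + 2 = 554  −1 ⇒ G_2=553

6311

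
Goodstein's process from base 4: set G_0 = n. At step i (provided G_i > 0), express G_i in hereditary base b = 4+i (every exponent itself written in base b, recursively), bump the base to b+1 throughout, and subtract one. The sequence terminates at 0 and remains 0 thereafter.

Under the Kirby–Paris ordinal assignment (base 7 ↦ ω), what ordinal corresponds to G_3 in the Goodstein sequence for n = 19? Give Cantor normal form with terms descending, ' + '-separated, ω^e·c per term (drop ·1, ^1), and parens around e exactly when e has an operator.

step 0: 19 = 4^2 + 3; sub 5 for 4: 5^2 + 3; = 28; G_1 = 28−1 = 27
step 1: 27 = 5^2 + 2; sub 6 for 5: 6^2 + 2; = 38; G_2 = 38−1 = 37
step 2: 37 = 6^2 + 1; sub 7 for 6: 7^2 + 1; = 50; G_3 = 50−1 = 49
step 3: 49 = 7^2; sub 8 for 7: 8^2; = 64; G_4 = 64−1 = 63

ω^2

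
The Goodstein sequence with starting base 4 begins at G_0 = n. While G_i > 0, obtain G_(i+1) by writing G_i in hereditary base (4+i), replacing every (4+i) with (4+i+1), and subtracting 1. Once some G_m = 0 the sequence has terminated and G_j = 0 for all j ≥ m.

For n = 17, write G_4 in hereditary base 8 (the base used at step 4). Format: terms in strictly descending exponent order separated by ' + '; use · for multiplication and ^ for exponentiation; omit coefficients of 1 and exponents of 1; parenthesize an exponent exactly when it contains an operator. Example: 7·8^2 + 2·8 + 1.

G_0=17  [base 4] 4^2 + 1  →[4↦5]→  5^2 + 1 = 26  −1 ⇒ G_1=25
G_1=25  [base 5] 5^2  →[5↦6]→  6^2 = 36  −1 ⇒ G_2=35
G_2=35  [base 6] 5·6 + 5  →[6↦7]→  5·7 + 5 = 40  −1 ⇒ G_3=39
G_3=39  [base 7] 5·7 + 4  →[7↦8]→  5·8 + 4 = 44  −1 ⇒ G_4=43
G_4=43  [base 8] 5·8 + 3  →[8↦9]→  5·9 + 3 = 48  −1 ⇒ G_5=47

5·8 + 3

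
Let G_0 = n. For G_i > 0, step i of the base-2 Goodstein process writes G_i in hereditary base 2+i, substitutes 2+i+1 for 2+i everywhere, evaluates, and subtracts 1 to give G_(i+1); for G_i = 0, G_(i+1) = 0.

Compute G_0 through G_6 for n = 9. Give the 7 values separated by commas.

9, 81, 1023, 9842, 140743, 2471826, 50333399

G_0=9  [base 2] 2^(2 + 1) + 1  →[2↦3]→  3^(3 + 1) + 1 = 82  −1 ⇒ G_1=81
G_1=81  [base 3] 3^(3 + 1)  →[3↦4]→  4^(4 + 1) = 1024  −1 ⇒ G_2=1023
G_2=1023  [base 4] 3·4^4 + 3·4^3 + 3·4^2 + 3·4 + 3  →[4↦5]→  3·5^5 + 3·5^3 + 3·5^2 + 3·5 + 3 = 9843  −1 ⇒ G_3=9842
G_3=9842  [base 5] 3·5^5 + 3·5^3 + 3·5^2 + 3·5 + 2  →[5↦6]→  3·6^6 + 3·6^3 + 3·6^2 + 3·6 + 2 = 140744  −1 ⇒ G_4=140743
G_4=140743  [base 6] 3·6^6 + 3·6^3 + 3·6^2 + 3·6 + 1  →[6↦7]→  3·7^7 + 3·7^3 + 3·7^2 + 3·7 + 1 = 2471827  −1 ⇒ G_5=2471826
G_5=2471826  [base 7] 3·7^7 + 3·7^3 + 3·7^2 + 3·7  →[7↦8]→  3·8^8 + 3·8^3 + 3·8^2 + 3·8 = 50333400  −1 ⇒ G_6=50333399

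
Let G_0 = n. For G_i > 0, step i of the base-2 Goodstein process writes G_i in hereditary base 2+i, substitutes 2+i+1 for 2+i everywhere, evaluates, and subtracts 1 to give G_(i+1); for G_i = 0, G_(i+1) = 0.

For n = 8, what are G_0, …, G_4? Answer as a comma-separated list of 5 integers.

8, 80, 553, 6310, 93395

[0] 8 ≡ 2^(2 + 1) (base 2). Lift 3: 81. −1: 80.
[1] 80 ≡ 2·3^3 + 2·3^2 + 2·3 + 2 (base 3). Lift 4: 554. −1: 553.
[2] 553 ≡ 2·4^4 + 2·4^2 + 2·4 + 1 (base 4). Lift 5: 6311. −1: 6310.
[3] 6310 ≡ 2·5^5 + 2·5^2 + 2·5 (base 5). Lift 6: 93396. −1: 93395.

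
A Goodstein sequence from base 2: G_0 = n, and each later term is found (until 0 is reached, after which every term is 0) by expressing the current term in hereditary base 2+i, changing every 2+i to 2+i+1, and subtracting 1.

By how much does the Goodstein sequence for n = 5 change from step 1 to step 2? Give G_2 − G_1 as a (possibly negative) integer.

228

[0] 5 ≡ 2^2 + 1 (base 2). Lift 3: 28. −1: 27.
[1] 27 ≡ 3^3 (base 3). Lift 4: 256. −1: 255.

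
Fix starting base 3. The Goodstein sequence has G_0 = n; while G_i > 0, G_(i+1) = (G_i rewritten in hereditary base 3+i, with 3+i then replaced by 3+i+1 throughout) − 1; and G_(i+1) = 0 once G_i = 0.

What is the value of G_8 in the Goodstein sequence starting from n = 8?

11

G_0=8  [base 3] 2·3 + 2  →[3↦4]→  2·4 + 2 = 10  −1 ⇒ G_1=9
G_1=9  [base 4] 2·4 + 1  →[4↦5]→  2·5 + 1 = 11  −1 ⇒ G_2=10
G_2=10  [base 5] 2·5  →[5↦6]→  2·6 = 12  −1 ⇒ G_3=11
G_3=11  [base 6] 6 + 5  →[6↦7]→  7 + 5 = 12  −1 ⇒ G_4=11
G_4=11  [base 7] 7 + 4  →[7↦8]→  8 + 4 = 12  −1 ⇒ G_5=11
G_5=11  [base 8] 8 + 3  →[8↦9]→  9 + 3 = 12  −1 ⇒ G_6=11
G_6=11  [base 9] 9 + 2  →[9↦10]→  10 + 2 = 12  −1 ⇒ G_7=11
G_7=11  [base 10] 10 + 1  →[10↦11]→  11 + 1 = 12  −1 ⇒ G_8=11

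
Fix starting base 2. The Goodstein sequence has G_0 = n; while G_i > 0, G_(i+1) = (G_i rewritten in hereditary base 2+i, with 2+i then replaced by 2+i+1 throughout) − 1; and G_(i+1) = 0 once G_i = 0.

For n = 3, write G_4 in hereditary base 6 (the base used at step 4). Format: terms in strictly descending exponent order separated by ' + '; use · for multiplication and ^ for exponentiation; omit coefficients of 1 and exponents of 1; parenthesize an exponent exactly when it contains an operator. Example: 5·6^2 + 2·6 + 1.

(0) 3|_2 = 2 + 1 ↦ 3 + 1|_3 = 4 ⇒ 3
(1) 3|_3 = 3 ↦ 4|_4 = 4 ⇒ 3
(2) 3|_4 = 3 ↦ 3|_5 = 3 ⇒ 2
(3) 2|_5 = 2 ↦ 2|_6 = 2 ⇒ 1
(4) 1|_6 = 1 ↦ 1|_7 = 1 ⇒ 0

1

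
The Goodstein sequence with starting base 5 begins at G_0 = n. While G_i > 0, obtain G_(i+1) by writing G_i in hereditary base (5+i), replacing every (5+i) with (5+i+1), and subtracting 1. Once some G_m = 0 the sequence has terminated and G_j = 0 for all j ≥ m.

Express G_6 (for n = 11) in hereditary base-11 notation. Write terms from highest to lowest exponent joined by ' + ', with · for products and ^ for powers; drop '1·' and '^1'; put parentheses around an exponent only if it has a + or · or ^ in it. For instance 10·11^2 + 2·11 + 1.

(0) 11|_5 = 2·5 + 1 ↦ 2·6 + 1|_6 = 13 ⇒ 12
(1) 12|_6 = 2·6 ↦ 2·7|_7 = 14 ⇒ 13
(2) 13|_7 = 7 + 6 ↦ 8 + 6|_8 = 14 ⇒ 13
(3) 13|_8 = 8 + 5 ↦ 9 + 5|_9 = 14 ⇒ 13
(4) 13|_9 = 9 + 4 ↦ 10 + 4|_10 = 14 ⇒ 13
(5) 13|_10 = 10 + 3 ↦ 11 + 3|_11 = 14 ⇒ 13
(6) 13|_11 = 11 + 2 ↦ 12 + 2|_12 = 14 ⇒ 13

11 + 2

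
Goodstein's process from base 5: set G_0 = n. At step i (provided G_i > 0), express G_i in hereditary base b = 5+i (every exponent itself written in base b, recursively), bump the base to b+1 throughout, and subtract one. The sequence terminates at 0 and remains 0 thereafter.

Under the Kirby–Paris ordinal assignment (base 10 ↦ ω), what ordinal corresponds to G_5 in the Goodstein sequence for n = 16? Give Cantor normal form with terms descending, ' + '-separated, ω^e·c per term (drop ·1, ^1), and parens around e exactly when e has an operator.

step 0: 16 = 3·5 + 1; sub 6 for 5: 3·6 + 1; = 19; G_1 = 19−1 = 18
step 1: 18 = 3·6; sub 7 for 6: 3·7; = 21; G_2 = 21−1 = 20
step 2: 20 = 2·7 + 6; sub 8 for 7: 2·8 + 6; = 22; G_3 = 22−1 = 21
step 3: 21 = 2·8 + 5; sub 9 for 8: 2·9 + 5; = 23; G_4 = 23−1 = 22
step 4: 22 = 2·9 + 4; sub 10 for 9: 2·10 + 4; = 24; G_5 = 24−1 = 23

ω·2 + 3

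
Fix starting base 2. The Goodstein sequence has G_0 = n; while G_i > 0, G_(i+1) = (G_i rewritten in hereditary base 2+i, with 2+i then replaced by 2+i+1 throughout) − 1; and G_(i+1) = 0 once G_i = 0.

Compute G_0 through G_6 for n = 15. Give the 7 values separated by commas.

15, 111, 1283, 18752, 326593, 6588344, 150994943

i=0: 15 = 2^(2 + 1) + 2^2 + 2 + 1 (b=2); 2→3: 3^(3 + 1) + 3^3 + 3 + 1 = 112; 112−1 = 111
i=1: 111 = 3^(3 + 1) + 3^3 + 3 (b=3); 3→4: 4^(4 + 1) + 4^4 + 4 = 1284; 1284−1 = 1283
i=2: 1283 = 4^(4 + 1) + 4^4 + 3 (b=4); 4→5: 5^(5 + 1) + 5^5 + 3 = 18753; 18753−1 = 18752
i=3: 18752 = 5^(5 + 1) + 5^5 + 2 (b=5); 5→6: 6^(6 + 1) + 6^6 + 2 = 326594; 326594−1 = 326593
i=4: 326593 = 6^(6 + 1) + 6^6 + 1 (b=6); 6→7: 7^(7 + 1) + 7^7 + 1 = 6588345; 6588345−1 = 6588344
i=5: 6588344 = 7^(7 + 1) + 7^7 (b=7); 7→8: 8^(8 + 1) + 8^8 = 150994944; 150994944−1 = 150994943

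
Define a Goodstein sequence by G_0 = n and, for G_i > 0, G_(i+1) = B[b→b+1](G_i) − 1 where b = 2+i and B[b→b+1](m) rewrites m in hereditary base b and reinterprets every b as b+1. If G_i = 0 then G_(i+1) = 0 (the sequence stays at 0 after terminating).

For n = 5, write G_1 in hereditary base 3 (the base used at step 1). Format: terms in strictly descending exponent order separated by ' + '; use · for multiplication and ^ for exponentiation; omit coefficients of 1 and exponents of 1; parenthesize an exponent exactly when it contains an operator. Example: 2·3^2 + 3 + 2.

3^3

base 2: 5 = 2^2 + 1; at 3: 3^3 + 1 = 28; next = 27
base 3: 27 = 3^3; at 4: 4^4 = 256; next = 255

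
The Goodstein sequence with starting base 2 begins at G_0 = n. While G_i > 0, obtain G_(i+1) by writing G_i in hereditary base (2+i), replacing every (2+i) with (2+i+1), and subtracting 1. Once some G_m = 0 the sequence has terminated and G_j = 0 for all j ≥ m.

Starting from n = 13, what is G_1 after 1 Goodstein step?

108

13 —HB2→ 2^(2 + 1) + 2^2 + 1 —bump→ 3^(3 + 1) + 3^3 + 1 = 109 —(−1)→ 108
108 —HB3→ 3^(3 + 1) + 3^3 —bump→ 4^(4 + 1) + 4^4 = 1280 —(−1)→ 1279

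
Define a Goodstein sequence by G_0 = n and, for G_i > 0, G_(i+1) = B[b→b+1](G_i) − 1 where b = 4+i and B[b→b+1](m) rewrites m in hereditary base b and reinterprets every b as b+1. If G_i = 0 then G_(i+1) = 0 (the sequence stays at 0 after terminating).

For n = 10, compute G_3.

base 4: 10 = 2·4 + 2; at 5: 2·5 + 2 = 12; next = 11
base 5: 11 = 2·5 + 1; at 6: 2·6 + 1 = 13; next = 12
base 6: 12 = 2·6; at 7: 2·7 = 14; next = 13
base 7: 13 = 7 + 6; at 8: 8 + 6 = 14; next = 13

13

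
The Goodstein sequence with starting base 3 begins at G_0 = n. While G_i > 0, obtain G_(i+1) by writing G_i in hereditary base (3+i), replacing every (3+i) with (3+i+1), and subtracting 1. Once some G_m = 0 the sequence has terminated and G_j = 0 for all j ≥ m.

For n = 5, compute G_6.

[0] 5 ≡ 3 + 2 (base 3). Lift 4: 6. −1: 5.
[1] 5 ≡ 4 + 1 (base 4). Lift 5: 6. −1: 5.
[2] 5 ≡ 5 (base 5). Lift 6: 6. −1: 5.
[3] 5 ≡ 5 (base 6). Lift 7: 5. −1: 4.
[4] 4 ≡ 4 (base 7). Lift 8: 4. −1: 3.
[5] 3 ≡ 3 (base 8). Lift 9: 3. −1: 2.

2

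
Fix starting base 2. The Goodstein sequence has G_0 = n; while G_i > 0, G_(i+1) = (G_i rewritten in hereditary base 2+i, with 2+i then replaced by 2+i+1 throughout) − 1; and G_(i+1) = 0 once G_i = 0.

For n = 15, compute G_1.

(0) 15|_2 = 2^(2 + 1) + 2^2 + 2 + 1 ↦ 3^(3 + 1) + 3^3 + 3 + 1|_3 = 112 ⇒ 111
(1) 111|_3 = 3^(3 + 1) + 3^3 + 3 ↦ 4^(4 + 1) + 4^4 + 4|_4 = 1284 ⇒ 1283

111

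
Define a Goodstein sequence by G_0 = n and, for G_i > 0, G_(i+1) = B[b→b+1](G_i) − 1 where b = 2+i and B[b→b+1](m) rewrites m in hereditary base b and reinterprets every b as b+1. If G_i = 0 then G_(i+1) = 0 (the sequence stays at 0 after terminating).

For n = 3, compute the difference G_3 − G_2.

-1

G_0 = 3. HB_2(3) = 2 + 1. Bump = 4. G_1 = 3.
G_1 = 3. HB_3(3) = 3. Bump = 4. G_2 = 3.
G_2 = 3. HB_4(3) = 3. Bump = 3. G_3 = 2.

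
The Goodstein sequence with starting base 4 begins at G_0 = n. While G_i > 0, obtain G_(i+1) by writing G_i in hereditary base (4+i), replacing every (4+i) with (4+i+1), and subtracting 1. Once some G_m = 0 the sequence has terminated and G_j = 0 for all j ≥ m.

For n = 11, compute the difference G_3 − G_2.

1

G_0=11  [base 4] 2·4 + 3  →[4↦5]→  2·5 + 3 = 13  −1 ⇒ G_1=12
G_1=12  [base 5] 2·5 + 2  →[5↦6]→  2·6 + 2 = 14  −1 ⇒ G_2=13
G_2=13  [base 6] 2·6 + 1  →[6↦7]→  2·7 + 1 = 15  −1 ⇒ G_3=14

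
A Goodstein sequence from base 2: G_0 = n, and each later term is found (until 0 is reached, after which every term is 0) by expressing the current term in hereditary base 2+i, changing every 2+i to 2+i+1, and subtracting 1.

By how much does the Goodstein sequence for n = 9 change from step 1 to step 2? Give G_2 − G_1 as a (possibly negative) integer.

942

9 —HB2→ 2^(2 + 1) + 1 —bump→ 3^(3 + 1) + 1 = 82 —(−1)→ 81
81 —HB3→ 3^(3 + 1) —bump→ 4^(4 + 1) = 1024 —(−1)→ 1023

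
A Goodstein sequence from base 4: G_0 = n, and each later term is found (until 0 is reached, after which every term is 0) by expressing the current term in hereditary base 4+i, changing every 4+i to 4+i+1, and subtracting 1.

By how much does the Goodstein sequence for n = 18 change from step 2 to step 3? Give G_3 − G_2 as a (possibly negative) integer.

12

i=0: 18 = 4^2 + 2 (b=4); 4→5: 5^2 + 2 = 27; 27−1 = 26
i=1: 26 = 5^2 + 1 (b=5); 5→6: 6^2 + 1 = 37; 37−1 = 36
i=2: 36 = 6^2 (b=6); 6→7: 7^2 = 49; 49−1 = 48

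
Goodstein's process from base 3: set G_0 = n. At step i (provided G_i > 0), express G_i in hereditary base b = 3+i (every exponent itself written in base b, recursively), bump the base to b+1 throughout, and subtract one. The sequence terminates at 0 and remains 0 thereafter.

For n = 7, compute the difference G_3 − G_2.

7 —HB3→ 2·3 + 1 —bump→ 2·4 + 1 = 9 —(−1)→ 8
8 —HB4→ 2·4 —bump→ 2·5 = 10 —(−1)→ 9
9 —HB5→ 5 + 4 —bump→ 6 + 4 = 10 —(−1)→ 9

0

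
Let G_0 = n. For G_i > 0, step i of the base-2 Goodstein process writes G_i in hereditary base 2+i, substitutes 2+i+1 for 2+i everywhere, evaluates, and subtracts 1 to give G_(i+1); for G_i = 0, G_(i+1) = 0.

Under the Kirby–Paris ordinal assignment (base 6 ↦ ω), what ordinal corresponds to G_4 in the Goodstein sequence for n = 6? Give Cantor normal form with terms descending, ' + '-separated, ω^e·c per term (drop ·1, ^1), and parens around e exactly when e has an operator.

ω^5·5 + ω^4·5 + ω^3·5 + ω^2·5 + ω·5 + 5

G_0=6  [base 2] 2^2 + 2  →[2↦3]→  3^3 + 3 = 30  −1 ⇒ G_1=29
G_1=29  [base 3] 3^3 + 2  →[3↦4]→  4^4 + 2 = 258  −1 ⇒ G_2=257
G_2=257  [base 4] 4^4 + 1  →[4↦5]→  5^5 + 1 = 3126  −1 ⇒ G_3=3125
G_3=3125  [base 5] 5^5  →[5↦6]→  6^6 = 46656  −1 ⇒ G_4=46655
G_4=46655  [base 6] 5·6^5 + 5·6^4 + 5·6^3 + 5·6^2 + 5·6 + 5  →[6↦7]→  5·7^5 + 5·7^4 + 5·7^3 + 5·7^2 + 5·7 + 5 = 98040  −1 ⇒ G_5=98039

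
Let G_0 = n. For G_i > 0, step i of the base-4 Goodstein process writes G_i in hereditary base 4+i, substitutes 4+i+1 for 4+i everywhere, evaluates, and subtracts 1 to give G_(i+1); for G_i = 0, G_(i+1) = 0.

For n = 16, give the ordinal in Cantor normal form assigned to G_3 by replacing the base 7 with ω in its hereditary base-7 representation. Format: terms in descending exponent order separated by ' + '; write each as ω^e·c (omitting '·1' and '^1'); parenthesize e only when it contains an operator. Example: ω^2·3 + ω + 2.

ω·4 + 2

G_0 = 16. HB_4(16) = 4^2. Bump = 25. G_1 = 24.
G_1 = 24. HB_5(24) = 4·5 + 4. Bump = 28. G_2 = 27.
G_2 = 27. HB_6(27) = 4·6 + 3. Bump = 31. G_3 = 30.
G_3 = 30. HB_7(30) = 4·7 + 2. Bump = 34. G_4 = 33.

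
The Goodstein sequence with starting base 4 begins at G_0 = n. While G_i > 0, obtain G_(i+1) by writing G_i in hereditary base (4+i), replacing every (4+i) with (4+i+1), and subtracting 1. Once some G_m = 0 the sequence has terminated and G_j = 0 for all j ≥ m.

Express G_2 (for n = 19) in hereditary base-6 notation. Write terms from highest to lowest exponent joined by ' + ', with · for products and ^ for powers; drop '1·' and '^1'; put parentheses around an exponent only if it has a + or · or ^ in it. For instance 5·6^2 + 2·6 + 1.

[0] 19 ≡ 4^2 + 3 (base 4). Lift 5: 28. −1: 27.
[1] 27 ≡ 5^2 + 2 (base 5). Lift 6: 38. −1: 37.
[2] 37 ≡ 6^2 + 1 (base 6). Lift 7: 50. −1: 49.

6^2 + 1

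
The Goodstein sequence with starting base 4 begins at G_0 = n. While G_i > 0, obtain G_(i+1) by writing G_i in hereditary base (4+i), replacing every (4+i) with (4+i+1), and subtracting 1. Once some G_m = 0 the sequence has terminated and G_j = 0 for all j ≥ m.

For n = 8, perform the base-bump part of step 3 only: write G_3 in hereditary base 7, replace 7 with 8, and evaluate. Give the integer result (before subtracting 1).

10

(0) 8|_4 = 2·4 ↦ 2·5|_5 = 10 ⇒ 9
(1) 9|_5 = 5 + 4 ↦ 6 + 4|_6 = 10 ⇒ 9
(2) 9|_6 = 6 + 3 ↦ 7 + 3|_7 = 10 ⇒ 9
(3) 9|_7 = 7 + 2 ↦ 8 + 2|_8 = 10 ⇒ 9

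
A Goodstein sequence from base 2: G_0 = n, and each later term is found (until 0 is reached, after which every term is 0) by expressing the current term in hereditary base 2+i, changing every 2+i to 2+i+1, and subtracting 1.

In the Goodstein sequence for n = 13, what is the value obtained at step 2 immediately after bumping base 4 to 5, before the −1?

16093

G_0 = 13. HB_2(13) = 2^(2 + 1) + 2^2 + 1. Bump = 109. G_1 = 108.
G_1 = 108. HB_3(108) = 3^(3 + 1) + 3^3. Bump = 1280. G_2 = 1279.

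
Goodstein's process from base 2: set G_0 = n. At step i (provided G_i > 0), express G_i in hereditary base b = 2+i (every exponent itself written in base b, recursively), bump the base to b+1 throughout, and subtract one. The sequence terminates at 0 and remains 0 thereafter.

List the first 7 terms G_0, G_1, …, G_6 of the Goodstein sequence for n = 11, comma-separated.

11, 84, 1027, 15627, 279937, 5764801, 134217727

i=0: 11 = 2^(2 + 1) + 2 + 1 (b=2); 2→3: 3^(3 + 1) + 3 + 1 = 85; 85−1 = 84
i=1: 84 = 3^(3 + 1) + 3 (b=3); 3→4: 4^(4 + 1) + 4 = 1028; 1028−1 = 1027
i=2: 1027 = 4^(4 + 1) + 3 (b=4); 4→5: 5^(5 + 1) + 3 = 15628; 15628−1 = 15627
i=3: 15627 = 5^(5 + 1) + 2 (b=5); 5→6: 6^(6 + 1) + 2 = 279938; 279938−1 = 279937
i=4: 279937 = 6^(6 + 1) + 1 (b=6); 6→7: 7^(7 + 1) + 1 = 5764802; 5764802−1 = 5764801
i=5: 5764801 = 7^(7 + 1) (b=7); 7→8: 8^(8 + 1) = 134217728; 134217728−1 = 134217727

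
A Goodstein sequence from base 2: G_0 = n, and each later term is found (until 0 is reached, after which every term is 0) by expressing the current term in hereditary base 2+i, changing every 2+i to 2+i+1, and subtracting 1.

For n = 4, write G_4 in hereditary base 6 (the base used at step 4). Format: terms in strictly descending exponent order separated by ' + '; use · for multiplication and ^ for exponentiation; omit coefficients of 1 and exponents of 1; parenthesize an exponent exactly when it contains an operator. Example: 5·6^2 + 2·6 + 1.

i=0: 4 = 2^2 (b=2); 2→3: 3^3 = 27; 27−1 = 26
i=1: 26 = 2·3^2 + 2·3 + 2 (b=3); 3→4: 2·4^2 + 2·4 + 2 = 42; 42−1 = 41
i=2: 41 = 2·4^2 + 2·4 + 1 (b=4); 4→5: 2·5^2 + 2·5 + 1 = 61; 61−1 = 60
i=3: 60 = 2·5^2 + 2·5 (b=5); 5→6: 2·6^2 + 2·6 = 84; 84−1 = 83
i=4: 83 = 2·6^2 + 6 + 5 (b=6); 6→7: 2·7^2 + 7 + 5 = 110; 110−1 = 109

2·6^2 + 6 + 5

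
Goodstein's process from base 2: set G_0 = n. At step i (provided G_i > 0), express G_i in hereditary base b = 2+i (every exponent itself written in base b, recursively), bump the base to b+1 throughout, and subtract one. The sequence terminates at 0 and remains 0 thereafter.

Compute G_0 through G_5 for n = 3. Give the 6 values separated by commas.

3, 3, 3, 2, 1, 0

3 —HB2→ 2 + 1 —bump→ 3 + 1 = 4 —(−1)→ 3
3 —HB3→ 3 —bump→ 4 = 4 —(−1)→ 3
3 —HB4→ 3 —bump→ 3 = 3 —(−1)→ 2
2 —HB5→ 2 —bump→ 2 = 2 —(−1)→ 1
1 —HB6→ 1 —bump→ 1 = 1 —(−1)→ 0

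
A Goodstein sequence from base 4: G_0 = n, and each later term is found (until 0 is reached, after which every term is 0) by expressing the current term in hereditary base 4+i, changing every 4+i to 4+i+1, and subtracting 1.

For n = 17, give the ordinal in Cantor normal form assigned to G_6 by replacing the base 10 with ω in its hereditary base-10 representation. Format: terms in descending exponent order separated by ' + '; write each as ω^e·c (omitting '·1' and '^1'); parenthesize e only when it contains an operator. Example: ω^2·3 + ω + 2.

ω·5 + 1

G_0=17  [base 4] 4^2 + 1  →[4↦5]→  5^2 + 1 = 26  −1 ⇒ G_1=25
G_1=25  [base 5] 5^2  →[5↦6]→  6^2 = 36  −1 ⇒ G_2=35
G_2=35  [base 6] 5·6 + 5  →[6↦7]→  5·7 + 5 = 40  −1 ⇒ G_3=39
G_3=39  [base 7] 5·7 + 4  →[7↦8]→  5·8 + 4 = 44  −1 ⇒ G_4=43
G_4=43  [base 8] 5·8 + 3  →[8↦9]→  5·9 + 3 = 48  −1 ⇒ G_5=47
G_5=47  [base 9] 5·9 + 2  →[9↦10]→  5·10 + 2 = 52  −1 ⇒ G_6=51
G_6=51  [base 10] 5·10 + 1  →[10↦11]→  5·11 + 1 = 56  −1 ⇒ G_7=55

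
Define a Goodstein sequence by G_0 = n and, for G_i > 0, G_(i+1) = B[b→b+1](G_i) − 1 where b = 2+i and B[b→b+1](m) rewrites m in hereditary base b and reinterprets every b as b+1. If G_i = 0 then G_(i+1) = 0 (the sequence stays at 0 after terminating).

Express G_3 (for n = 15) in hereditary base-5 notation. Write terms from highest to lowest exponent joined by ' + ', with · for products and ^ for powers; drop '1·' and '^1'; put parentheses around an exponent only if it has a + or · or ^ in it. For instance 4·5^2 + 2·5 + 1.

5^(5 + 1) + 5^5 + 2

[0] 15 ≡ 2^(2 + 1) + 2^2 + 2 + 1 (base 2). Lift 3: 112. −1: 111.
[1] 111 ≡ 3^(3 + 1) + 3^3 + 3 (base 3). Lift 4: 1284. −1: 1283.
[2] 1283 ≡ 4^(4 + 1) + 4^4 + 3 (base 4). Lift 5: 18753. −1: 18752.
[3] 18752 ≡ 5^(5 + 1) + 5^5 + 2 (base 5). Lift 6: 326594. −1: 326593.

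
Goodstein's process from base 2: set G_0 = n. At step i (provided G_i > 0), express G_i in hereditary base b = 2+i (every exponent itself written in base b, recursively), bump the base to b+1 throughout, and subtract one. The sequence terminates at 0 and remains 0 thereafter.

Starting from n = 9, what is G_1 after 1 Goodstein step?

step 0: 9 = 2^(2 + 1) + 1; sub 3 for 2: 3^(3 + 1) + 1; = 82; G_1 = 82−1 = 81
step 1: 81 = 3^(3 + 1); sub 4 for 3: 4^(4 + 1); = 1024; G_2 = 1024−1 = 1023

81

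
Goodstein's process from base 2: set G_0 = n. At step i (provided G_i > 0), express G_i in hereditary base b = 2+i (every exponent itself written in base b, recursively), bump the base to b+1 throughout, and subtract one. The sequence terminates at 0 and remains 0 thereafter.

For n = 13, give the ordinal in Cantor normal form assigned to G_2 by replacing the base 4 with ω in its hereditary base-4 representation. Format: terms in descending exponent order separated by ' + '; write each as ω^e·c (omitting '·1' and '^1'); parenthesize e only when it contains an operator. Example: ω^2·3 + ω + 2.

(0) 13|_2 = 2^(2 + 1) + 2^2 + 1 ↦ 3^(3 + 1) + 3^3 + 1|_3 = 109 ⇒ 108
(1) 108|_3 = 3^(3 + 1) + 3^3 ↦ 4^(4 + 1) + 4^4|_4 = 1280 ⇒ 1279
(2) 1279|_4 = 4^(4 + 1) + 3·4^3 + 3·4^2 + 3·4 + 3 ↦ 5^(5 + 1) + 3·5^3 + 3·5^2 + 3·5 + 3|_5 = 16093 ⇒ 16092

ω^(ω + 1) + ω^3·3 + ω^2·3 + ω·3 + 3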